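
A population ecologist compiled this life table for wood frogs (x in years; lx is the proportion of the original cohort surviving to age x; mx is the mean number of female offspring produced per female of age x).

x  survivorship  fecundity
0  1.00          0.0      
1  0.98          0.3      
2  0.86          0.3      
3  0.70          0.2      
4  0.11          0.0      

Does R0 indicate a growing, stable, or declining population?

declining

R0 = Σ lx·mx = 0 + 0.294 + 0.258 + 0.14 + 0 = 0.692
R0 < 1, so the population is declining.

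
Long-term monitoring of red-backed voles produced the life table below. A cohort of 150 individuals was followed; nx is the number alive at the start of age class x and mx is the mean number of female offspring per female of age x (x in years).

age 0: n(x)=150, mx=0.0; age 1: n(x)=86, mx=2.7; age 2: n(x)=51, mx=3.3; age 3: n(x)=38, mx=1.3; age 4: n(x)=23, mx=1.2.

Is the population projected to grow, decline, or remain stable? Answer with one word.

growing

lx = nx/n0 = nx/150: 1, 0.57333…, 0.34, 0.25333…, 0.15333…
R0 = Σ lx·mx = 0 + 1.548… + 1.122 + 0.329333… + 0.184… = 3.183333…
R0 > 1, so the population is growing.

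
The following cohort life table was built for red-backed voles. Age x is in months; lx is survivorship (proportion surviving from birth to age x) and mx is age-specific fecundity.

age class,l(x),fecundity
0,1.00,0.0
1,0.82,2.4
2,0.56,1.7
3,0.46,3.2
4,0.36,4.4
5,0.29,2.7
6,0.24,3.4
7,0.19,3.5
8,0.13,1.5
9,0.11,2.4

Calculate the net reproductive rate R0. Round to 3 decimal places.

8.699

lx·mx by age: 0, 1.968, 0.952, 1.472, 1.584, 0.783, 0.816, 0.665, 0.195, 0.264
R0 = Σ lx·mx = 8.699 → 8.699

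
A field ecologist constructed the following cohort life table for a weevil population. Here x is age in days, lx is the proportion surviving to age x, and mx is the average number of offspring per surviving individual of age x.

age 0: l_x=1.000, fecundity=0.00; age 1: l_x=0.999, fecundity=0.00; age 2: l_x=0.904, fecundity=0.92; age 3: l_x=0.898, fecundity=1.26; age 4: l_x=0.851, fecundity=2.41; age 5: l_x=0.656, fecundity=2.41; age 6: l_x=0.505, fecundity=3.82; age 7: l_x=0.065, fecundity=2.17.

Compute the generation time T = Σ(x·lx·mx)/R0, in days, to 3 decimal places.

4.400

lx·mx: 0, 0, 0.83168, 1.13148, 2.05091, 1.58096, 1.9291, 0.14105 → R0 = 7.66518
x·lx·mx: 0, 0, 1.66336, 3.39444, 8.20364, 7.9048, 11.5746, 0.98735 → Σ = 33.72819
T = 33.72819 / 7.66518 = 4.400182… → 4.400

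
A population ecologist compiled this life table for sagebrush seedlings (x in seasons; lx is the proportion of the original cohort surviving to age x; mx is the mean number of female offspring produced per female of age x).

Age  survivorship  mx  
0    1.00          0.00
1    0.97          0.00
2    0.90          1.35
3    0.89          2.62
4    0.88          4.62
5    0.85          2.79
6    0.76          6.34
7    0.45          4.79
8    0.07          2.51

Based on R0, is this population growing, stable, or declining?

R0 = Σ lx·mx = 0 + 0 + 1.215 + 2.3318 + 4.0656 + 2.3715 + 4.8184 + 2.1555 + 0.1757 = 17.1335
R0 > 1, so the population is growing.

growing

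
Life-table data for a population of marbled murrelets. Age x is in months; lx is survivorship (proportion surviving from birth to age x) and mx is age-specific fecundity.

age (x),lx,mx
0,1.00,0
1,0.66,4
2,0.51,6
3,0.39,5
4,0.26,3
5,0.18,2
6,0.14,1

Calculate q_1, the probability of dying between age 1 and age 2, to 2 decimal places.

0.23

q_1 = (l_1 − l_2) / l_1 = (0.66 − 0.51) / 0.66
     = 0.15 / 0.66 = 0.227273… → 0.23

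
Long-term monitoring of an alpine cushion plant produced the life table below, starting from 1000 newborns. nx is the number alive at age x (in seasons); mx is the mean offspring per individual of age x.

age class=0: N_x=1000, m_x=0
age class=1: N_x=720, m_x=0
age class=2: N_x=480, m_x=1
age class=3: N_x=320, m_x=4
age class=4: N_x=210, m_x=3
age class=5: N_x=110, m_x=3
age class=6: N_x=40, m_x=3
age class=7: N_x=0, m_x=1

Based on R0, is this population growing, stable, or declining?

growing

lx = nx/n0 = nx/1000: 1, 0.72, 0.48, 0.32, 0.21, 0.11, 0.04, 0
R0 = Σ lx·mx = 0 + 0 + 0.48 + 1.28 + 0.63 + 0.33 + 0.12 + 0 = 2.84
R0 > 1, so the population is growing.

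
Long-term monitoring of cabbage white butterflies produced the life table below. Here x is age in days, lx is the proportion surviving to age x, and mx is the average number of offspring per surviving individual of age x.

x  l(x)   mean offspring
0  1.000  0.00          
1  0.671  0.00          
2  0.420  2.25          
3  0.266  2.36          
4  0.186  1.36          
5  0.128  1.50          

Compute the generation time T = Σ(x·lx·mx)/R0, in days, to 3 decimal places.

lx·mx: 0, 0, 0.945, 0.62776, 0.25296, 0.192 → R0 = 2.01772
x·lx·mx: 0, 0, 1.89, 1.88328, 1.01184, 0.96 → Σ = 5.74512
T = 5.74512 / 2.01772 = 2.847333… → 2.847

2.847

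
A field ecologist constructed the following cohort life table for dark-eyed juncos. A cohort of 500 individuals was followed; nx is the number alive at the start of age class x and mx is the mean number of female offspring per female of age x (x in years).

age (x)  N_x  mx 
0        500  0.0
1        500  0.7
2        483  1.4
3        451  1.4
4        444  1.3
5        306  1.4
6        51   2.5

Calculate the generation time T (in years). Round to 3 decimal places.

lx = nx/n0 = nx/500: 1, 1, 0.966, 0.902, 0.888, 0.612, 0.102
lx·mx: 0, 0.7, 1.3524, 1.2628, 1.1544, 0.8568, 0.255 → R0 = 5.5814
x·lx·mx: 0, 0.7, 2.7048, 3.7884, 4.6176, 4.284, 1.53 → Σ = 17.6248
T = 17.6248 / 5.5814 = 3.157774… → 3.158

3.158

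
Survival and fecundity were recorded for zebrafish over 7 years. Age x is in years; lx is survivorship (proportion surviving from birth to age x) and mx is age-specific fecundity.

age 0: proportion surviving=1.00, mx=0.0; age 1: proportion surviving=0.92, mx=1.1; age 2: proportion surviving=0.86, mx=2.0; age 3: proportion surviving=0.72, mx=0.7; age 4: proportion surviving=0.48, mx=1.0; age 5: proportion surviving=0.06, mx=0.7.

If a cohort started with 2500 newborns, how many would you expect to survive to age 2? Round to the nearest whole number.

Expected survivors = N0 · l_2 = 2500 × 0.86 = 2150 → 2150

2150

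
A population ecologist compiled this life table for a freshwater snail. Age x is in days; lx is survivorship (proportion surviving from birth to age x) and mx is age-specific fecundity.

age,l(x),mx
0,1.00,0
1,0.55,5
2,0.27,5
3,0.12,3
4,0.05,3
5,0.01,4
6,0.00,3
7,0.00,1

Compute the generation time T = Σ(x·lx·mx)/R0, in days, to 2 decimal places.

1.58

lx·mx: 0, 2.75, 1.35, 0.36, 0.15, 0.04, 0, 0 → R0 = 4.65
x·lx·mx: 0, 2.75, 2.7, 1.08, 0.6, 0.2, 0, 0 → Σ = 7.33
T = 7.33 / 4.65 = 1.576344… → 1.58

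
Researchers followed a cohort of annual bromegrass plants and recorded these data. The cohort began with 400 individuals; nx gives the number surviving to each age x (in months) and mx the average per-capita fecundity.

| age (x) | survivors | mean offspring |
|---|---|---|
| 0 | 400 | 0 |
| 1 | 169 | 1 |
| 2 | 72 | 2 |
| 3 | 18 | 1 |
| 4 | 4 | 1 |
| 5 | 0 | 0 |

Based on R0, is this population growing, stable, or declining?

declining

lx = nx/n0 = nx/400: 1, 0.4225, 0.18, 0.045, 0.01, 0
R0 = Σ lx·mx = 0 + 0.4225 + 0.36 + 0.045 + 0.01 + 0 = 0.8375
R0 < 1, so the population is declining.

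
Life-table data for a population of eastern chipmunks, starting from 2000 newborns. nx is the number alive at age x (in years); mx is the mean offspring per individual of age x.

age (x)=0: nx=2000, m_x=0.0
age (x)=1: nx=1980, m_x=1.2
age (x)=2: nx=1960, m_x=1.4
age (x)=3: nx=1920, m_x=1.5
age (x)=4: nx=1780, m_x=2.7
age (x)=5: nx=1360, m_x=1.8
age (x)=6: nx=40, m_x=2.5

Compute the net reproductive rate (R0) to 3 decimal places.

7.677

lx = nx/n0 = nx/2000: 1, 0.99, 0.98, 0.96, 0.89, 0.68, 0.02
lx·mx by age: 0, 1.188, 1.372, 1.44, 2.403, 1.224, 0.05
R0 = Σ lx·mx = 7.677 → 7.677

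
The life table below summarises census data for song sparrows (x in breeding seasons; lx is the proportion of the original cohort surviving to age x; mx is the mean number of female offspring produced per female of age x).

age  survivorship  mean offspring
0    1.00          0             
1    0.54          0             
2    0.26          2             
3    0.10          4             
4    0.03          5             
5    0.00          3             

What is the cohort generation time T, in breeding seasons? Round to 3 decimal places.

lx·mx: 0, 0, 0.52, 0.4, 0.15, 0 → R0 = 1.07
x·lx·mx: 0, 0, 1.04, 1.2, 0.6, 0 → Σ = 2.84
T = 2.84 / 1.07 = 2.654206… → 2.654

2.654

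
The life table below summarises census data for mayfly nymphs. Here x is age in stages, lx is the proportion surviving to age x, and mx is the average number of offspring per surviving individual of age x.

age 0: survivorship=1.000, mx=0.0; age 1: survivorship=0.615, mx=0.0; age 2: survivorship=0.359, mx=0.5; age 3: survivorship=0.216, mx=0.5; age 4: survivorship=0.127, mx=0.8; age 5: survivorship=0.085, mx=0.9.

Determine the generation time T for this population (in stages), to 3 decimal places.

lx·mx: 0, 0, 0.1795, 0.108, 0.1016, 0.0765 → R0 = 0.4656
x·lx·mx: 0, 0, 0.359, 0.324, 0.4064, 0.3825 → Σ = 1.4719
T = 1.4719 / 0.4656 = 3.161297… → 3.161

3.161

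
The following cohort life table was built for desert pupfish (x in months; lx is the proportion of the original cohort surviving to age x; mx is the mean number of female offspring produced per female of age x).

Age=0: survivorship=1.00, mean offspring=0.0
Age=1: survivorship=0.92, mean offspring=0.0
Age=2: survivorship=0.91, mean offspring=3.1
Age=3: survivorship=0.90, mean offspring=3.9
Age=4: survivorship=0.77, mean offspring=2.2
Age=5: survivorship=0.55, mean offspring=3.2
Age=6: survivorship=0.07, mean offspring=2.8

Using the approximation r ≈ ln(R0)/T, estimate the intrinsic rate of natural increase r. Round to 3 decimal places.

R0 = Σ lx·mx = 0 + 0 + 2.821 + 3.51 + 1.694 + 1.76 + 0.196 = 9.981
Σ x·lx·mx = 32.924; T = 32.924/9.981 = 3.29867…
r ≈ ln(R0)/T = ln(9.981)/3.29867… = 0.69746… → 0.697

0.697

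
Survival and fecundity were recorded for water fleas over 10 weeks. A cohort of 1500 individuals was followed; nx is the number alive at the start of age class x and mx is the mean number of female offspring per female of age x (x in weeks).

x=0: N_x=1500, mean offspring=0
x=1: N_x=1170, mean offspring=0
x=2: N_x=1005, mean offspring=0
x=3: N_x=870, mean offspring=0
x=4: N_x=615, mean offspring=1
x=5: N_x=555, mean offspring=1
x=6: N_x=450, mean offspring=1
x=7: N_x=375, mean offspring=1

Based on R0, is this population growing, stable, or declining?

lx = nx/n0 = nx/1500: 1, 0.78, 0.67, 0.58, 0.41, 0.37, 0.3, 0.25
R0 = Σ lx·mx = 0 + 0 + 0 + 0 + 0.41 + 0.37 + 0.3 + 0.25 = 1.33
R0 > 1, so the population is growing.

growing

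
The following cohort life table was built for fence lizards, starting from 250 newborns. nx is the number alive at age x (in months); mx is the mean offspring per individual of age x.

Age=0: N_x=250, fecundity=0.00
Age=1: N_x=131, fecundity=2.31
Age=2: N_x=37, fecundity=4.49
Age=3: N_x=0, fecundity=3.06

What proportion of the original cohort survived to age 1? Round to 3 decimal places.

l_1 = n_1/n_0 = 131/250 = 0.524 → 0.524

0.524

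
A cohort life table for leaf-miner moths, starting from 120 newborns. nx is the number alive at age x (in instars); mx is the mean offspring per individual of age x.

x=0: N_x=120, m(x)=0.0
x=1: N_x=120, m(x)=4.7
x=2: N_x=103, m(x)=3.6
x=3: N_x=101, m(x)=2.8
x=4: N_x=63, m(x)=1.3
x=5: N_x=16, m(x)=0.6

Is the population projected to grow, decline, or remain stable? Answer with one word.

growing

lx = nx/n0 = nx/120: 1, 1, 0.85833…, 0.84167…, 0.525, 0.13333…
R0 = Σ lx·mx = 0 + 4.7 + 3.09… + 2.356667… + 0.6825 + 0.08… = 10.909167…
R0 > 1, so the population is growing.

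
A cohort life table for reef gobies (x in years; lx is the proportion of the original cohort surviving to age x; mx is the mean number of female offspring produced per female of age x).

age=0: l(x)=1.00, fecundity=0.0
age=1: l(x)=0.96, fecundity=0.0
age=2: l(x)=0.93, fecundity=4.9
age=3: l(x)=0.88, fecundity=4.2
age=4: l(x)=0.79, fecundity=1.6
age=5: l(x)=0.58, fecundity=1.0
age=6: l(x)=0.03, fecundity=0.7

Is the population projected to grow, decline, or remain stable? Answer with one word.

R0 = Σ lx·mx = 0 + 0 + 4.557 + 3.696 + 1.264 + 0.58 + 0.021 = 10.118
R0 > 1, so the population is growing.

growing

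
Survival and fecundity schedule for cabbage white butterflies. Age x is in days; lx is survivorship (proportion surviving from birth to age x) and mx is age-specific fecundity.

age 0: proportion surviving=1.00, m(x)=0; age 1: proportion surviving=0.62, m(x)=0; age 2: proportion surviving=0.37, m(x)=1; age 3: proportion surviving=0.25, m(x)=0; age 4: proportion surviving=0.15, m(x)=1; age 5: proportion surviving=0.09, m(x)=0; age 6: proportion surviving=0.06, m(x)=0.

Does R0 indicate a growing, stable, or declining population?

declining

R0 = Σ lx·mx = 0 + 0 + 0.37 + 0 + 0.15 + 0 + 0 = 0.52
R0 < 1, so the population is declining.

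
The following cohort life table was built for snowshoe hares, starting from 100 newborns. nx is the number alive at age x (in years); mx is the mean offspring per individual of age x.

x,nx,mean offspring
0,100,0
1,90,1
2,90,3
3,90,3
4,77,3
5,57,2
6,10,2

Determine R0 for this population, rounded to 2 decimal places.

lx = nx/n0 = nx/100: 1, 0.9, 0.9, 0.9, 0.77, 0.57, 0.1
lx·mx by age: 0, 0.9, 2.7, 2.7, 2.31, 1.14, 0.2
R0 = Σ lx·mx = 9.95 → 9.95

9.95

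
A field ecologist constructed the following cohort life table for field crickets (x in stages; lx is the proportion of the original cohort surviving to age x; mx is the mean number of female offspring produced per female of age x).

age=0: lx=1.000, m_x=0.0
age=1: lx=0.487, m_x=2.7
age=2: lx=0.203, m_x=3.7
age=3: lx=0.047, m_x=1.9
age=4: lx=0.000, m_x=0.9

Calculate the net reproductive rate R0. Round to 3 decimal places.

2.155

lx·mx by age: 0, 1.3149, 0.7511, 0.0893, 0
R0 = Σ lx·mx = 2.1553 → 2.155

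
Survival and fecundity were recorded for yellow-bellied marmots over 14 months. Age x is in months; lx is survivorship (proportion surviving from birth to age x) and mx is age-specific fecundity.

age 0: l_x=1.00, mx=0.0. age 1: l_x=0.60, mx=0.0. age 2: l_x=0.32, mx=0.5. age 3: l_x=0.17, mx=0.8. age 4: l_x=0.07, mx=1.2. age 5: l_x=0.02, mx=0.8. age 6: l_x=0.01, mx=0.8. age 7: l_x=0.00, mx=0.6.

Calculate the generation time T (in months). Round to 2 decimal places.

lx·mx: 0, 0, 0.16, 0.136, 0.084, 0.016, 0.008, 0 → R0 = 0.404
x·lx·mx: 0, 0, 0.32, 0.408, 0.336, 0.08, 0.048, 0 → Σ = 1.192
T = 1.192 / 0.404 = 2.950495… → 2.95

2.95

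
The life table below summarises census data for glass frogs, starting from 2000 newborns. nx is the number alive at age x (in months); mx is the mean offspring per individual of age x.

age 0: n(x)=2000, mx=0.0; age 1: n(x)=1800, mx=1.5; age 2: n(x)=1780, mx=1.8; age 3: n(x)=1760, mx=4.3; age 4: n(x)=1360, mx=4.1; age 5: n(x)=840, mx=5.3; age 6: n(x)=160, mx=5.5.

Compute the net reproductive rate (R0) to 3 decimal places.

lx = nx/n0 = nx/2000: 1, 0.9, 0.89, 0.88, 0.68, 0.42, 0.08
lx·mx by age: 0, 1.35, 1.602, 3.784, 2.788, 2.226, 0.44
R0 = Σ lx·mx = 12.19 → 12.190

12.190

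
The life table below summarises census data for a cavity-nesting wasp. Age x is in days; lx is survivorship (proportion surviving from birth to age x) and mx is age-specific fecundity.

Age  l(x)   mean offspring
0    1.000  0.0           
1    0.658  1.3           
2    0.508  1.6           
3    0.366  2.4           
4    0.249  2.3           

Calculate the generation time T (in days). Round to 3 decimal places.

lx·mx: 0, 0.8554, 0.8128, 0.8784, 0.5727 → R0 = 3.1193
x·lx·mx: 0, 0.8554, 1.6256, 2.6352, 2.2908 → Σ = 7.407
T = 7.407 / 3.1193 = 2.374571… → 2.375

2.375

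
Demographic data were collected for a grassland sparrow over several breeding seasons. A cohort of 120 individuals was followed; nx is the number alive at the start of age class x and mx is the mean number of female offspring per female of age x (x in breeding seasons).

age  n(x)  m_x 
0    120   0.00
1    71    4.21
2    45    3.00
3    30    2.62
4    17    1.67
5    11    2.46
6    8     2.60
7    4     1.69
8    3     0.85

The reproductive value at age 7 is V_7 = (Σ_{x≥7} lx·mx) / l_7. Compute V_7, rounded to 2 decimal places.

2.33

lx = nx/n0 = nx/120: 1, 0.59167…, 0.375, 0.25, 0.14167…, 0.09167…, 0.06667…, 0.03333…, 0.025
lx·mx for x ≥ 7: 0.056333…, 0.02125 → sum = 0.077583…
V_7 = 0.077583… / l_7 = 0.077583… / 0.033333… = 2.3275… → 2.33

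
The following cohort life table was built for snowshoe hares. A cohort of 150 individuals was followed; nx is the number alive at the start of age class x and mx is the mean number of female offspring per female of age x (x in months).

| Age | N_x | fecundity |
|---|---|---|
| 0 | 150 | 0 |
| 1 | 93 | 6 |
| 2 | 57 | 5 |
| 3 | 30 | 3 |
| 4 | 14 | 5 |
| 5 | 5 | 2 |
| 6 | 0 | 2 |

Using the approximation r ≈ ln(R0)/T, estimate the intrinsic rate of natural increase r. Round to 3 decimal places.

lx = nx/n0 = nx/150: 1, 0.62, 0.38, 0.2, 0.09333…, 0.03333…, 0
R0 = Σ lx·mx = 0 + 3.72 + 1.9 + 0.6 + 0.46667… + 0.06667… + 0 = 6.753333…
Σ x·lx·mx = 11.52…; T = 11.52…/6.753333… = 1.70582…
r ≈ ln(R0)/T = ln(6.753333…)/1.70582… = 1.11971… → 1.120

1.120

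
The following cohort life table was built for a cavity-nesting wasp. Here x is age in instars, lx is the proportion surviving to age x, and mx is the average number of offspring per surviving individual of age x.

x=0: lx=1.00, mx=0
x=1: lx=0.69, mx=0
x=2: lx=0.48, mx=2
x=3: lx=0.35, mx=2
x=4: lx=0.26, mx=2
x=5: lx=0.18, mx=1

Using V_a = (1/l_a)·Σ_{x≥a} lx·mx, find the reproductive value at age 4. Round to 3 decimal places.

lx·mx for x ≥ 4: 0.52, 0.18 → sum = 0.7
V_4 = 0.7 / l_4 = 0.7 / 0.26 = 2.692308… → 2.692

2.692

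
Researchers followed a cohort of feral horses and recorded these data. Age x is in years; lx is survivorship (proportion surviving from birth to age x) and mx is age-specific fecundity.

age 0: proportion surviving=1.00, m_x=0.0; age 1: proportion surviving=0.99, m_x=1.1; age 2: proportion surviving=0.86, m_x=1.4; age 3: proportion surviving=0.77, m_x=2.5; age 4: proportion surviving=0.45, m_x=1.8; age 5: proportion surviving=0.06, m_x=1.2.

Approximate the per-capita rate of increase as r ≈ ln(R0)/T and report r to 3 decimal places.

0.646

R0 = Σ lx·mx = 0 + 1.089 + 1.204 + 1.925 + 0.81 + 0.072 = 5.1
Σ x·lx·mx = 12.872; T = 12.872/5.1 = 2.52392…
r ≈ ln(R0)/T = ln(5.1)/2.52392… = 0.64552… → 0.646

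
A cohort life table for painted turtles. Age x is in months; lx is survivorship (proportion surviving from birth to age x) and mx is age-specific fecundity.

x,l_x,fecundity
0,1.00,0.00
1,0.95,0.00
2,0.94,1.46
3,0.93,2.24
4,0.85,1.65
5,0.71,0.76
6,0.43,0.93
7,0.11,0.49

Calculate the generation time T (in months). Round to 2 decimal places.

3.43

lx·mx: 0, 0, 1.3724, 2.0832, 1.4025, 0.5396, 0.3999, 0.0539 → R0 = 5.8515
x·lx·mx: 0, 0, 2.7448, 6.2496, 5.61, 2.698, 2.3994, 0.3773 → Σ = 20.0791
T = 20.0791 / 5.8515 = 3.431445… → 3.43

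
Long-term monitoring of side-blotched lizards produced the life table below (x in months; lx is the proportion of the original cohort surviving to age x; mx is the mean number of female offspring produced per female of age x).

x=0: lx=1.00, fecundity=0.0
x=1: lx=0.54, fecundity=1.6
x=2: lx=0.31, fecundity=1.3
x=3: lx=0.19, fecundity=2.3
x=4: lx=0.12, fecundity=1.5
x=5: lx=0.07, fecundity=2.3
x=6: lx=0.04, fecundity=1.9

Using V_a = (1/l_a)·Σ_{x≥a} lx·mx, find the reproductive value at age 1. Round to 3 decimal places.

3.928

lx·mx for x ≥ 1: 0.864, 0.403, 0.437, 0.18, 0.161, 0.076 → sum = 2.121
V_1 = 2.121 / l_1 = 2.121 / 0.54 = 3.927778… → 3.928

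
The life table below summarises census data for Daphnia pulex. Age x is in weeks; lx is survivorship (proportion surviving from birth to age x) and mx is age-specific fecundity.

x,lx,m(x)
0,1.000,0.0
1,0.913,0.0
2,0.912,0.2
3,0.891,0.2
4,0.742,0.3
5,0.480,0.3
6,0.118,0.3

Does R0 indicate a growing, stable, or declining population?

declining

R0 = Σ lx·mx = 0 + 0 + 0.1824 + 0.1782 + 0.2226 + 0.144 + 0.0354 = 0.7626
R0 < 1, so the population is declining.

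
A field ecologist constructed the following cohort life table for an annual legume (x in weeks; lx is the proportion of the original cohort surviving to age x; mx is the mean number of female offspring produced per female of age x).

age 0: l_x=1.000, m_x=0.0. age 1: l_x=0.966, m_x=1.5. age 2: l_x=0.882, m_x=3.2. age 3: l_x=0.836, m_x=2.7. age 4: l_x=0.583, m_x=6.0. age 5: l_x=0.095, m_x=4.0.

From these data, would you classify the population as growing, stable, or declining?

R0 = Σ lx·mx = 0 + 1.449 + 2.8224 + 2.2572 + 3.498 + 0.38 = 10.4066
R0 > 1, so the population is growing.

growing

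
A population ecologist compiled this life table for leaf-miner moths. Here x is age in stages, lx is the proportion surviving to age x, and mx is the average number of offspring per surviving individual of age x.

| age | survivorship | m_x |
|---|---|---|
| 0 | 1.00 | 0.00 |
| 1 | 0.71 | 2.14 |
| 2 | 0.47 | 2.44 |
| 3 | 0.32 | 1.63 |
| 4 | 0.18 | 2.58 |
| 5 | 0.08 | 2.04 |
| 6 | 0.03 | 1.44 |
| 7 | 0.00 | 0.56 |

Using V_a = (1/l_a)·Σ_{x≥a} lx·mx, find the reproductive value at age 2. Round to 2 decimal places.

lx·mx for x ≥ 2: 1.1468, 0.5216, 0.4644, 0.1632, 0.0432, 0 → sum = 2.3392
V_2 = 2.3392 / l_2 = 2.3392 / 0.47 = 4.977021… → 4.98

4.98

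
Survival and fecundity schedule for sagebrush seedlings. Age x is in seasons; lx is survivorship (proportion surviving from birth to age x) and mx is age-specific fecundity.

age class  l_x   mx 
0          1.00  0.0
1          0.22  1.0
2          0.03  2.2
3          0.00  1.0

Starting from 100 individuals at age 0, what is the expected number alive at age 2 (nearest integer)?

Expected survivors = N0 · l_2 = 100 × 0.03 = 3 → 3

3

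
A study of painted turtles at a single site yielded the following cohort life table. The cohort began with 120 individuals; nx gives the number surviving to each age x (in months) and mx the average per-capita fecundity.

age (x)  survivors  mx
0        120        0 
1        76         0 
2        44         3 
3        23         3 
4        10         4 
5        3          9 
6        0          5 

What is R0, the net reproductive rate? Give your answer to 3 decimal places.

lx = nx/n0 = nx/120: 1, 0.63333…, 0.36667…, 0.19167…, 0.08333…, 0.025, 0
lx·mx by age: 0, 0, 1.1…, 0.575…, 0.333333…, 0.225, 0
R0 = Σ lx·mx = 2.233333… → 2.233

2.233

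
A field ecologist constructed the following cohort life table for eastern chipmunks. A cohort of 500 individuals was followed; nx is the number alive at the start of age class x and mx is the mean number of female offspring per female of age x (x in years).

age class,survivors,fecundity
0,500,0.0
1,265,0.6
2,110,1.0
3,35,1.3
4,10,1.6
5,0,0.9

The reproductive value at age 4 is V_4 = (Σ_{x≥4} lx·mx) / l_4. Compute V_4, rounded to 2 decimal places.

1.60

lx = nx/n0 = nx/500: 1, 0.53, 0.22, 0.07, 0.02, 0
lx·mx for x ≥ 4: 0.032, 0 → sum = 0.032
V_4 = 0.032 / l_4 = 0.032 / 0.02 = 1.6 → 1.60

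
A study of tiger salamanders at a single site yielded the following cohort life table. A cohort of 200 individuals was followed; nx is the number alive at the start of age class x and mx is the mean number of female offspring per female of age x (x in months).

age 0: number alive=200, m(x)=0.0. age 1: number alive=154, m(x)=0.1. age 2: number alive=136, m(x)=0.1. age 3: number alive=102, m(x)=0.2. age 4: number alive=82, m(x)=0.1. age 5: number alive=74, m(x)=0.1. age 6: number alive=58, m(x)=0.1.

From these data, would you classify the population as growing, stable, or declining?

declining

lx = nx/n0 = nx/200: 1, 0.77, 0.68, 0.51, 0.41, 0.37, 0.29
R0 = Σ lx·mx = 0 + 0.077 + 0.068 + 0.102 + 0.041 + 0.037 + 0.029 = 0.354
R0 < 1, so the population is declining.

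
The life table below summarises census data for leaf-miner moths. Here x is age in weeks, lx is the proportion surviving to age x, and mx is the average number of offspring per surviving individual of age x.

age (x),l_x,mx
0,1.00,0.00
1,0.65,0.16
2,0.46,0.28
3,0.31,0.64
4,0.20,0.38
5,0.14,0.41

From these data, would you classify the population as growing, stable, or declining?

R0 = Σ lx·mx = 0 + 0.104 + 0.1288 + 0.1984 + 0.076 + 0.0574 = 0.5646
R0 < 1, so the population is declining.

declining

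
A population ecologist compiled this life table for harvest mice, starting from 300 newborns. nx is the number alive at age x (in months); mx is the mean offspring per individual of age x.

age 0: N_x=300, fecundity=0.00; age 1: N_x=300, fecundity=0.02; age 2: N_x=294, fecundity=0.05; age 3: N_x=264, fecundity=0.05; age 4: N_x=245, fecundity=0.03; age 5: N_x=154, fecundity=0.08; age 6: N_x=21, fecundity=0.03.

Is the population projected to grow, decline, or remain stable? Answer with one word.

declining

lx = nx/n0 = nx/300: 1, 1, 0.98, 0.88, 0.81667…, 0.51333…, 0.07
R0 = Σ lx·mx = 0 + 0.02 + 0.049 + 0.044 + 0.0245… + 0.041067… + 0.0021 = 0.180667…
R0 < 1, so the population is declining.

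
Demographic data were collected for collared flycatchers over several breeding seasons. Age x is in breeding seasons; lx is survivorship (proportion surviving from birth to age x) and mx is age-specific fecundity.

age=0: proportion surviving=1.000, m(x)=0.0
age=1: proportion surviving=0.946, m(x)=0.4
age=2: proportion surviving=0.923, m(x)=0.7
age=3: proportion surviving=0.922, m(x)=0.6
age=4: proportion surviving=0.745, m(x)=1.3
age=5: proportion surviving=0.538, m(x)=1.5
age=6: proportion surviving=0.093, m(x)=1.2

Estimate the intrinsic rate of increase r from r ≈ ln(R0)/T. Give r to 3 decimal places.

0.362

R0 = Σ lx·mx = 0 + 0.3784 + 0.6461 + 0.5532 + 0.9685 + 0.807 + 0.1116 = 3.4648
Σ x·lx·mx = 11.9088; T = 11.9088/3.4648 = 3.43708…
r ≈ ln(R0)/T = ln(3.4648)/3.43708… = 0.36154… → 0.362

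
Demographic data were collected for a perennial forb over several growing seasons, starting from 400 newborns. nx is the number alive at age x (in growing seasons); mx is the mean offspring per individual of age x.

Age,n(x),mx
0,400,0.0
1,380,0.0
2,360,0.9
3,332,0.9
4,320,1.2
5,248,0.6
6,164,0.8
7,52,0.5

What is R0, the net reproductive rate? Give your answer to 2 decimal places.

lx = nx/n0 = nx/400: 1, 0.95, 0.9, 0.83, 0.8, 0.62, 0.41, 0.13
lx·mx by age: 0, 0, 0.81, 0.747, 0.96, 0.372, 0.328, 0.065
R0 = Σ lx·mx = 3.282 → 3.28

3.28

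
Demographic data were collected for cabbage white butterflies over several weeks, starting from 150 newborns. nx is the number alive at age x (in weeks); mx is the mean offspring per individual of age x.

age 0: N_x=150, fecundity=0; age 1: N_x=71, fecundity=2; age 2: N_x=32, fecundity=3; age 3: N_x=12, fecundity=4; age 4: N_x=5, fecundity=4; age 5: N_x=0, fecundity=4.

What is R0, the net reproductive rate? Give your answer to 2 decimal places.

2.04

lx = nx/n0 = nx/150: 1, 0.47333…, 0.21333…, 0.08, 0.03333…, 0
lx·mx by age: 0, 0.946667…, 0.64…, 0.32, 0.133333…, 0
R0 = Σ lx·mx = 2.04… → 2.04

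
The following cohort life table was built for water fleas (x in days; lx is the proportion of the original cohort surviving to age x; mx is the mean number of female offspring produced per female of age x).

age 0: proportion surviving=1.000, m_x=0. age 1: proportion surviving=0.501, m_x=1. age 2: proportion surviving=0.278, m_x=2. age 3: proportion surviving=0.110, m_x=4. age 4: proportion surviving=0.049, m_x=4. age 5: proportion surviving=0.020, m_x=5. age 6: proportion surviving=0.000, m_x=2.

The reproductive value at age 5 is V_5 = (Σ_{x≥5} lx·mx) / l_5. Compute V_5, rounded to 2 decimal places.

5.00

lx·mx for x ≥ 5: 0.1, 0 → sum = 0.1
V_5 = 0.1 / l_5 = 0.1 / 0.02 = 5 → 5.00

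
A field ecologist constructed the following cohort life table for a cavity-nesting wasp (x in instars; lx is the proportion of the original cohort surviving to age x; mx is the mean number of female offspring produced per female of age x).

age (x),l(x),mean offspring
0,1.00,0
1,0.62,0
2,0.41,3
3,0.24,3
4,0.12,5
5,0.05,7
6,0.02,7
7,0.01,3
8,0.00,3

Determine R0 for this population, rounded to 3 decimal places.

lx·mx by age: 0, 0, 1.23, 0.72, 0.6, 0.35, 0.14, 0.03, 0
R0 = Σ lx·mx = 3.07 → 3.070

3.070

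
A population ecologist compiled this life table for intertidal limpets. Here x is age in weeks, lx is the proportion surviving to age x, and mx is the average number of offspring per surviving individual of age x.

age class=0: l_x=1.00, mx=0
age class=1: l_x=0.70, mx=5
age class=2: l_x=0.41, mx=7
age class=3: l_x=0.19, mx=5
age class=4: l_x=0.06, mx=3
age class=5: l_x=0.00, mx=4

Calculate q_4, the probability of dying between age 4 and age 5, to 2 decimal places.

1.00

q_4 = (l_4 − l_5) / l_4 = (0.06 − 0) / 0.06
     = 0.06 / 0.06 = 1 → 1.00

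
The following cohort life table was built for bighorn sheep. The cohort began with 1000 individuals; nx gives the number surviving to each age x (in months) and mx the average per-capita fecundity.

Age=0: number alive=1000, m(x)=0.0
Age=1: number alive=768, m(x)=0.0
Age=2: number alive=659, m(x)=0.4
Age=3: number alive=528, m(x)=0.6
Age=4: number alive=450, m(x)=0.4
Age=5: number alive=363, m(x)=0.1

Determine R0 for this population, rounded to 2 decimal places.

0.80

lx = nx/n0 = nx/1000: 1, 0.768, 0.659, 0.528, 0.45, 0.363
lx·mx by age: 0, 0, 0.2636, 0.3168, 0.18, 0.0363
R0 = Σ lx·mx = 0.7967 → 0.80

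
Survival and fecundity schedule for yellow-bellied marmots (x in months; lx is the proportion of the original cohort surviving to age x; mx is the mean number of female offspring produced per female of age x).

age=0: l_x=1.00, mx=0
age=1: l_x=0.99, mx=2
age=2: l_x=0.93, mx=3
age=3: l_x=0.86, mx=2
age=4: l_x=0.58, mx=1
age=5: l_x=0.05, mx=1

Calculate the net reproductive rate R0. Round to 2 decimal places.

7.12

lx·mx by age: 0, 1.98, 2.79, 1.72, 0.58, 0.05
R0 = Σ lx·mx = 7.12 → 7.12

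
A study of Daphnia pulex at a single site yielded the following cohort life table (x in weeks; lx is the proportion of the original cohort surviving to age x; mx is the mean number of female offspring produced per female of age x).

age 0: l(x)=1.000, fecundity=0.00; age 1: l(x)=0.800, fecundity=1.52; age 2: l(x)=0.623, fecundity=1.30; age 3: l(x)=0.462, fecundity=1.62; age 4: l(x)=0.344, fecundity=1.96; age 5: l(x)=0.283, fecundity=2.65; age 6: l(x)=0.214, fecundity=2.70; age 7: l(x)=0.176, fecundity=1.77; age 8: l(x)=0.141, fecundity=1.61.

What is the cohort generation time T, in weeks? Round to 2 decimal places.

3.57

lx·mx: 0, 1.216, 0.8099, 0.74844, 0.67424, 0.74995, 0.5778, 0.31152, 0.22701 → R0 = 5.31486
x·lx·mx: 0, 1.216, 1.6198, 2.24532, 2.69696, 3.74975, 3.4668, 2.18064, 1.81608 → Σ = 18.99135
T = 18.99135 / 5.31486 = 3.573255… → 3.57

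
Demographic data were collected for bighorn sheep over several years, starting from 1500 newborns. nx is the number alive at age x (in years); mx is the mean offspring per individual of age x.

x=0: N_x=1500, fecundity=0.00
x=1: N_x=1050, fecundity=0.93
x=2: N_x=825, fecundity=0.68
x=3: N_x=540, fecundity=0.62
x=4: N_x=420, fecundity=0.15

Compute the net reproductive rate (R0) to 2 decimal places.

1.29

lx = nx/n0 = nx/1500: 1, 0.7, 0.55, 0.36, 0.28
lx·mx by age: 0, 0.651, 0.374, 0.2232, 0.042
R0 = Σ lx·mx = 1.2902 → 1.29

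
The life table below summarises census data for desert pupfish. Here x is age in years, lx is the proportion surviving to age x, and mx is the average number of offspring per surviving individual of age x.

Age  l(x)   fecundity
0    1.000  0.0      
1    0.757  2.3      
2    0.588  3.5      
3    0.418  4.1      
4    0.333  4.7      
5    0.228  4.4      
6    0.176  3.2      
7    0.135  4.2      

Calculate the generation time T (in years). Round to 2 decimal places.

lx·mx: 0, 1.7411, 2.058, 1.7138, 1.5651, 1.0032, 0.5632, 0.567 → R0 = 9.2114
x·lx·mx: 0, 1.7411, 4.116, 5.1414, 6.2604, 5.016, 3.3792, 3.969 → Σ = 29.6231
T = 29.6231 / 9.2114 = 3.215917… → 3.22

3.22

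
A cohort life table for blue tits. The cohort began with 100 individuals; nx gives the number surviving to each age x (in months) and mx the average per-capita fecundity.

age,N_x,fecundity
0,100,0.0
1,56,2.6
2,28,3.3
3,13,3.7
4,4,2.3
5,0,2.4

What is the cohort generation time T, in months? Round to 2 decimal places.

lx = nx/n0 = nx/100: 1, 0.56, 0.28, 0.13, 0.04, 0
lx·mx: 0, 1.456, 0.924, 0.481, 0.092, 0 → R0 = 2.953
x·lx·mx: 0, 1.456, 1.848, 1.443, 0.368, 0 → Σ = 5.115
T = 5.115 / 2.953 = 1.732137… → 1.73

1.73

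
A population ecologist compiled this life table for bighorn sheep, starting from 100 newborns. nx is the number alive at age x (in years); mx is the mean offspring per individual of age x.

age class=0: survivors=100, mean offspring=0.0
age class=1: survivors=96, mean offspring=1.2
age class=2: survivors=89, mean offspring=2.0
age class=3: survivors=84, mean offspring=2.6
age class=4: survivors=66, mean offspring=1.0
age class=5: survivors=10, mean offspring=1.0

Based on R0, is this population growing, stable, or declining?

growing

lx = nx/n0 = nx/100: 1, 0.96, 0.89, 0.84, 0.66, 0.1
R0 = Σ lx·mx = 0 + 1.152 + 1.78 + 2.184 + 0.66 + 0.1 = 5.876
R0 > 1, so the population is growing.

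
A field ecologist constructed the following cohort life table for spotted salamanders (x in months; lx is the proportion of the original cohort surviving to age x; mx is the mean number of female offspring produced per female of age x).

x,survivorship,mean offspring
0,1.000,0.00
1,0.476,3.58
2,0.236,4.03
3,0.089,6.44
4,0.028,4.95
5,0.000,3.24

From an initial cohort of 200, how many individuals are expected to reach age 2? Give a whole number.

Expected survivors = N0 · l_2 = 200 × 0.236 = 47.2 → 47

47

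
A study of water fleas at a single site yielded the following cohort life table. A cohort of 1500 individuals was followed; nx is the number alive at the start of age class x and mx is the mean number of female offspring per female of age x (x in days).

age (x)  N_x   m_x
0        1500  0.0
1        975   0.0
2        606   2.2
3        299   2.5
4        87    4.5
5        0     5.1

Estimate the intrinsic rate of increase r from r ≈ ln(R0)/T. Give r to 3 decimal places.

0.191

lx = nx/n0 = nx/1500: 1, 0.65, 0.404, 0.19933…, 0.058, 0
R0 = Σ lx·mx = 0 + 0 + 0.8888 + 0.49833… + 0.261 + 0 = 1.648133…
Σ x·lx·mx = 4.3166…; T = 4.3166…/1.648133… = 2.61908…
r ≈ ln(R0)/T = ln(1.648133…)/2.61908… = 0.19077… → 0.191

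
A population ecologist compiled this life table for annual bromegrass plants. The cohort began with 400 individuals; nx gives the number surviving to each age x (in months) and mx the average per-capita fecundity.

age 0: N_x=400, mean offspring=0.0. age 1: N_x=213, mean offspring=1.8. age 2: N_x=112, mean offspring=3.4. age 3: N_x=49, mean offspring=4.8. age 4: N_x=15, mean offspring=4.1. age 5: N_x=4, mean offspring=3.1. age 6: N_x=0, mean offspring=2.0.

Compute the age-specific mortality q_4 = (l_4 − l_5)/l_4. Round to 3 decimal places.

0.733

lx = nx/n0 = nx/400: 1, 0.5325, 0.28, 0.1225, 0.0375, 0.01, 0
q_4 = (l_4 − l_5) / l_4 = (0.0375 − 0.01) / 0.0375
     = 0.0275 / 0.0375 = 0.733333… → 0.733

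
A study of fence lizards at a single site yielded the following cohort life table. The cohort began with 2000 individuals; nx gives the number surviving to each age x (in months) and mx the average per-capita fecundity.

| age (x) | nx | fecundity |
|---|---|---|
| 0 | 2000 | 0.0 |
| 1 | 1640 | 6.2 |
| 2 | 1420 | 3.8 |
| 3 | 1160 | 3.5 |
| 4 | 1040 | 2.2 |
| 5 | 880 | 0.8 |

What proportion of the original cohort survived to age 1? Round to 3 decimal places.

l_1 = n_1/n_0 = 1640/2000 = 0.82 → 0.820

0.820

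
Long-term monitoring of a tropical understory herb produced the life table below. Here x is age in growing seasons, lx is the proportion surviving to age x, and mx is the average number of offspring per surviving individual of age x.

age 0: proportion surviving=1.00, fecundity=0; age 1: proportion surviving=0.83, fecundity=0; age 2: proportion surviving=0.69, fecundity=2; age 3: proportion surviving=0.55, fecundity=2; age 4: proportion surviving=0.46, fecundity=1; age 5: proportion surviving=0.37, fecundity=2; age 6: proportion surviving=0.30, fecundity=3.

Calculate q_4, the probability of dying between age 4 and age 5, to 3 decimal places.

q_4 = (l_4 − l_5) / l_4 = (0.46 − 0.37) / 0.46
     = 0.09 / 0.46 = 0.195652… → 0.196

0.196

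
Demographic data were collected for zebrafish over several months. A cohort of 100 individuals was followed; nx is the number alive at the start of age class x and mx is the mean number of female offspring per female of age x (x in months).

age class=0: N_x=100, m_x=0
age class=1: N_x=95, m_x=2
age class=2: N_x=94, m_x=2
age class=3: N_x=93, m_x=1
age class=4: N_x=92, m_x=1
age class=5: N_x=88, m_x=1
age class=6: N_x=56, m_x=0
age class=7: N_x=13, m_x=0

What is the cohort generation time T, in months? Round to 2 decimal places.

2.54

lx = nx/n0 = nx/100: 1, 0.95, 0.94, 0.93, 0.92, 0.88, 0.56, 0.13
lx·mx: 0, 1.9, 1.88, 0.93, 0.92, 0.88, 0, 0 → R0 = 6.51
x·lx·mx: 0, 1.9, 3.76, 2.79, 3.68, 4.4, 0, 0 → Σ = 16.53
T = 16.53 / 6.51 = 2.539171… → 2.54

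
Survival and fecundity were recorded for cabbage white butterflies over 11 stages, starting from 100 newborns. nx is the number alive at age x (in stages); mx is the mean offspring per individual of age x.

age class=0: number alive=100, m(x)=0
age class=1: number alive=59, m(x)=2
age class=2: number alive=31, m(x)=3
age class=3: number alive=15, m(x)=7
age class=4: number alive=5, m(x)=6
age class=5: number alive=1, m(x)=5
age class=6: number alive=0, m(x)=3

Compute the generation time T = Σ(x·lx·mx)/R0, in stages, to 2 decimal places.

2.18

lx = nx/n0 = nx/100: 1, 0.59, 0.31, 0.15, 0.05, 0.01, 0
lx·mx: 0, 1.18, 0.93, 1.05, 0.3, 0.05, 0 → R0 = 3.51
x·lx·mx: 0, 1.18, 1.86, 3.15, 1.2, 0.25, 0 → Σ = 7.64
T = 7.64 / 3.51 = 2.176638… → 2.18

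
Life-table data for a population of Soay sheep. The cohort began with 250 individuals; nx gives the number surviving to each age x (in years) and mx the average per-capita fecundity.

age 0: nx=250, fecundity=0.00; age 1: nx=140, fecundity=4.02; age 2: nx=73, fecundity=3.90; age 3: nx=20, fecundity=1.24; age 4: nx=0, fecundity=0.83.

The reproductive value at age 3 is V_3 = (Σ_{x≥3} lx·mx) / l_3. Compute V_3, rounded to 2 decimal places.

lx = nx/n0 = nx/250: 1, 0.56, 0.292, 0.08, 0
lx·mx for x ≥ 3: 0.0992, 0 → sum = 0.0992
V_3 = 0.0992 / l_3 = 0.0992 / 0.08 = 1.24 → 1.24

1.24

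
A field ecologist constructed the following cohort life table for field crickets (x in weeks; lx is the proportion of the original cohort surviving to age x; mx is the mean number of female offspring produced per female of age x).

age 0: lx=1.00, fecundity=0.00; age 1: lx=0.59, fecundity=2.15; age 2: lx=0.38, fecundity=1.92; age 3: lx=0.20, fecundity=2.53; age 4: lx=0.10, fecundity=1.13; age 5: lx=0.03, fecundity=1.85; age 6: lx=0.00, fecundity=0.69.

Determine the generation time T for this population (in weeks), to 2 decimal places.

1.86

lx·mx: 0, 1.2685, 0.7296, 0.506, 0.113, 0.0555, 0 → R0 = 2.6726
x·lx·mx: 0, 1.2685, 1.4592, 1.518, 0.452, 0.2775, 0 → Σ = 4.9752
T = 4.9752 / 2.6726 = 1.861558… → 1.86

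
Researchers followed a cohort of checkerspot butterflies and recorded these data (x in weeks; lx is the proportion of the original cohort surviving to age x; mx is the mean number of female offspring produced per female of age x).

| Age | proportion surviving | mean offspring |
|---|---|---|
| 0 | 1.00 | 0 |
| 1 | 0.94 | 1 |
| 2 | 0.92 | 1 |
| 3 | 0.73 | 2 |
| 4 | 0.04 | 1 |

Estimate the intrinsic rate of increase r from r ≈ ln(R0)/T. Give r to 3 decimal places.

R0 = Σ lx·mx = 0 + 0.94 + 0.92 + 1.46 + 0.04 = 3.36
Σ x·lx·mx = 7.32; T = 7.32/3.36 = 2.17857…
r ≈ ln(R0)/T = ln(3.36)/2.17857… = 0.5563… → 0.556

0.556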